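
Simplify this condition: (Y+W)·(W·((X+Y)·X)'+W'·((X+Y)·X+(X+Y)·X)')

(Y+W)·(W·((X+Y)·X)'+W'·((X+Y)·X+(X+Y)·X)')
= (Y+W)·(W·((X+Y)·X)'+W'·((X+Y)·X)')   [idempotence]
= (Y+W)·((X+Y)·X)'   [distribution]
= (Y+W)·X'   [absorption]

(Y+W)·X'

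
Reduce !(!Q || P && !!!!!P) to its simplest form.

!(!Q || P && !!!!!P)
= !(!Q || P && !!!P)   [double negation]
= !(!Q || P && !P)   [double negation]
= !!Q   [complement / identity]
= Q   [double negation]

Q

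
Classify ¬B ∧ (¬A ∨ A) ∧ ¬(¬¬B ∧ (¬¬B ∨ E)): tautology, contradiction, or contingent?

contingent

¬B ∧ (¬A ∨ A) ∧ ¬(¬¬B ∧ (¬¬B ∨ E))
= ¬B ∧ ¬(¬¬B ∧ (¬¬B ∨ E))
= ¬B ∧ ¬¬¬B
= ¬B ∧ ¬B
= ¬B
This depends on B, so it is not a constant.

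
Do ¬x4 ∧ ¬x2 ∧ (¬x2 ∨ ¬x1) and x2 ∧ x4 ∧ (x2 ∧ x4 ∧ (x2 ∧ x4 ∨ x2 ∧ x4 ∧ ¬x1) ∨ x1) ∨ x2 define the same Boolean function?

E1: ¬x4 ∧ ¬x2 ∧ (¬x2 ∨ ¬x1)
    = ¬x4 ∧ ¬x2
E2: x2 ∧ x4 ∧ (x2 ∧ x4 ∧ (x2 ∧ x4 ∨ x2 ∧ x4 ∧ ¬x1) ∨ x1) ∨ x2
    = x2 ∧ x4 ∧ (x2 ∧ x4 ∧ x2 ∧ x4 ∨ x1) ∨ x2
    = x2 ∧ x4 ∧ (x2 ∧ x4 ∨ x1) ∨ x2
    = x2 ∧ x4 ∨ x2
    = x2
These differ: at x1=1, x2=1, x4=1, E1 = 0 but E2 = 1.

No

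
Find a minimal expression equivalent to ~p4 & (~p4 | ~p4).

~p4

~p4 & (~p4 | ~p4)
= ~p4 & ~p4   — idempotence
= ~p4   — idempotence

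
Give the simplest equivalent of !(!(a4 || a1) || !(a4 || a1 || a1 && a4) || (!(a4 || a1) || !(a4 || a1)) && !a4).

a4 || a1

!(!(a4 || a1) || !(a4 || a1 || a1 && a4) || (!(a4 || a1) || !(a4 || a1)) && !a4)
= !(!(a4 || a1) || !(a4 || a1) || (!(a4 || a1) || !(a4 || a1)) && !a4)   [absorption]
= !(!(a4 || a1) || !(a4 || a1))   [absorption]
= !!(a4 || a1)   [idempotence]
= a4 || a1   [double negation]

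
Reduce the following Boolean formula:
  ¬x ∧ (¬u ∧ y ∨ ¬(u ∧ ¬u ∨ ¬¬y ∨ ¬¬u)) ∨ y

¬x ∧ (¬u ∧ y ∨ ¬(u ∧ ¬u ∨ ¬¬y ∨ ¬¬u)) ∨ y
= ¬x ∧ (¬u ∧ y ∨ ¬(¬¬y ∨ ¬¬u)) ∨ y
= ¬x ∧ (¬u ∧ y ∨ ¬y ∧ ¬u) ∨ y
= ¬x ∧ ¬u ∨ y

¬x ∧ ¬u ∨ y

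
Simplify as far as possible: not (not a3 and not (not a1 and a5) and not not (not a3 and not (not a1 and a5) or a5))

not (not a3 and not (not a1 and a5) and not not (not a3 and not (not a1 and a5) or a5))
= not (not a3 and not (not a1 and a5) and (not a3 and not (not a1 and a5) or a5))   [double negation]
= not (not a3 and not (not a1 and a5))   [absorption]
= a3 or not a1 and a5   [De Morgan]

a3 or not a1 and a5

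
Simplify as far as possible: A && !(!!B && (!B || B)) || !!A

A && !(!!B && (!B || B)) || !!A
= A && !!!B || !!A
= A && !!!B || A
= A && !B || A
= A

A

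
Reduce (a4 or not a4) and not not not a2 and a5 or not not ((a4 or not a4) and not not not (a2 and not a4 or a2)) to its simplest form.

not a2

(a4 or not a4) and not not not a2 and a5 or not not ((a4 or not a4) and not not not (a2 and not a4 or a2))
= (a4 or not a4) and not not not a2 and a5 or (a4 or not a4) and not not not (a2 and not a4 or a2)   (double negation)
= (a4 or not a4) and not not not a2 and a5 or (a4 or not a4) and not not not a2   (absorption)
= (a4 or not a4) and not not not a2   (absorption)
= (a4 or not a4) and not a2   (double negation)
= not a2   (complement / identity)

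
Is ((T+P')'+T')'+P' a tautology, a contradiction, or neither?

neither

((T+P')'+T')'+P'
= (T+P')·T+P'
= T+P'
This depends on P, T, so it is not a constant.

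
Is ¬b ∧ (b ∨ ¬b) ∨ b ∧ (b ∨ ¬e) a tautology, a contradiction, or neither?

¬b ∧ (b ∨ ¬b) ∨ b ∧ (b ∨ ¬e)
= ¬b ∧ (b ∨ ¬b) ∨ b
= ¬b ∨ b
= True

tautology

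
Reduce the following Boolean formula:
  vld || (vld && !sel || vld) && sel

vld || (vld && !sel || vld) && sel
= vld || vld && sel   (absorption)
= vld   (absorption)

vld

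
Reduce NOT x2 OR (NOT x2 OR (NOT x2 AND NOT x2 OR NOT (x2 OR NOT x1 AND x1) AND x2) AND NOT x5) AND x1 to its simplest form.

NOT x2 OR (NOT x2 OR (NOT x2 AND NOT x2 OR NOT (x2 OR NOT x1 AND x1) AND x2) AND NOT x5) AND x1
= NOT x2 OR (NOT x2 OR (NOT x2 AND NOT x2 OR NOT x2 AND x2) AND NOT x5) AND x1   — complement / identity
= NOT x2 OR (NOT x2 OR NOT x2 AND NOT x5) AND x1   — distribution
= NOT x2 OR NOT x2 AND x1   — absorption
= NOT x2   — absorption

NOT x2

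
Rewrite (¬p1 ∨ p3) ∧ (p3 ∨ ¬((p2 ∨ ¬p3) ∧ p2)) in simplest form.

¬p1 ∧ ¬p2 ∨ p3

(¬p1 ∨ p3) ∧ (p3 ∨ ¬((p2 ∨ ¬p3) ∧ p2))
= ¬p1 ∧ ¬((p2 ∨ ¬p3) ∧ p2) ∨ p3   [distribution]
= ¬p1 ∧ ¬p2 ∨ p3   [absorption]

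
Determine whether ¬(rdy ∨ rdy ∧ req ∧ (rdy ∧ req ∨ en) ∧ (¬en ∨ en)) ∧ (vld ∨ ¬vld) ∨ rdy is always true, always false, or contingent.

¬(rdy ∨ rdy ∧ req ∧ (rdy ∧ req ∨ en) ∧ (¬en ∨ en)) ∧ (vld ∨ ¬vld) ∨ rdy
= ¬(rdy ∨ rdy ∧ req ∧ (rdy ∧ req ∨ en)) ∧ (vld ∨ ¬vld) ∨ rdy   — complement / identity
= ¬(rdy ∨ rdy ∧ req ∧ (rdy ∧ req ∨ en)) ∨ rdy   — complement / identity
= ¬(rdy ∨ rdy ∧ req) ∨ rdy   — absorption
= ¬rdy ∨ rdy   — absorption
= True   — complement

always true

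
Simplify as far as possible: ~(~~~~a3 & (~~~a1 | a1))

~(~~~~a3 & (~~~a1 | a1))
= ~(~~~~a3 & (~a1 | a1))   (double negation)
= ~(~~a3 & (~a1 | a1))   (double negation)
= ~~~a3   (complement / identity)
= ~a3   (double negation)

~a3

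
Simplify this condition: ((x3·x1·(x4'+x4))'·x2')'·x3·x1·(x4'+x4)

x3·x1

((x3·x1·(x4'+x4))'·x2')'·x3·x1·(x4'+x4)
= (x3·x1·(x4'+x4)+x2)·x3·x1·(x4'+x4)
= x3·x1·(x4'+x4)
= x3·x1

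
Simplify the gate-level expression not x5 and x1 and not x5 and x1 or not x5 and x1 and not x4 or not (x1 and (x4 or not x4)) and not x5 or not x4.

not x5 and x1 and not x5 and x1 or not x5 and x1 and not x4 or not (x1 and (x4 or not x4)) and not x5 or not x4
= not x5 and x1 and (not x5 and x1 or not x4) or not (x1 and (x4 or not x4)) and not x5 or not x4   (distribution)
= not x5 and x1 and (not x5 and x1 or not x4) or not x1 and not x5 or not x4   (complement / identity)
= not x5 and x1 or not x1 and not x5 or not x4   (absorption)
= not x5 or not x4   (distribution)

not x5 or not x4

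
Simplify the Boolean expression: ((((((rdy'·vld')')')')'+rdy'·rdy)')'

rdy'·vld'

((((((rdy'·vld')')')')'+rdy'·rdy)')'
= ((((rdy'·vld')')'+rdy'·rdy)')'   [double negation]
= ((((rdy'·vld')')')')'   [complement / identity]
= ((rdy'·vld')')'   [double negation]
= rdy'·vld'   [double negation]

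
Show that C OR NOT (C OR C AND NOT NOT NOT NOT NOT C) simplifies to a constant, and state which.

TRUE

C OR NOT (C OR C AND NOT NOT NOT NOT NOT C)
= C OR NOT (C OR C AND NOT NOT NOT C)   — double negation
= C OR NOT (C OR C AND NOT C)   — double negation
= C OR NOT C   — complement / identity
= TRUE   — complement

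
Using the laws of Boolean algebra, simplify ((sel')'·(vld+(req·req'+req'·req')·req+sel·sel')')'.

sel'+vld

((sel')'·(vld+(req·req'+req'·req')·req+sel·sel')')'
= ((sel')'·(vld+(req·req'+req'·req')·req)')'   [complement / identity]
= ((sel')'·(vld+req'·req)')'   [distribution]
= sel'+vld+req'·req   [De Morgan]
= sel'+vld   [complement / identity]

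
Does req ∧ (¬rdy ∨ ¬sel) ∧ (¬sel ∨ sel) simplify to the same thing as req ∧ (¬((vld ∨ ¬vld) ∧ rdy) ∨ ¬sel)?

E1: req ∧ (¬rdy ∨ ¬sel) ∧ (¬sel ∨ sel)
    = req ∧ (¬rdy ∨ ¬sel)   [complement / identity]
E2: req ∧ (¬((vld ∨ ¬vld) ∧ rdy) ∨ ¬sel)
    = req ∧ (¬rdy ∨ ¬sel)   [complement / identity]
Both reduce to req ∧ (¬rdy ∨ ¬sel), so they are equivalent.

Yes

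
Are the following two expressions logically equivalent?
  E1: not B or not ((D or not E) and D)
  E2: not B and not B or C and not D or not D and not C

E1: not B or not ((D or not E) and D)
    = not B or not D   [absorption]
E2: not B and not B or C and not D or not D and not C
    = not B and not B or not D   [distribution]
    = not B or not D   [idempotence]
Both reduce to not B or not D, so they are equivalent.

Yes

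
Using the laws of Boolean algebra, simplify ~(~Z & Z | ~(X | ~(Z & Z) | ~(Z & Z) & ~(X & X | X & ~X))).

X | ~Z

~(~Z & Z | ~(X | ~(Z & Z) | ~(Z & Z) & ~(X & X | X & ~X)))
= ~~(X | ~(Z & Z) | ~(Z & Z) & ~(X & X | X & ~X))
= ~~(X | ~(Z & Z) | ~(Z & Z) & ~X)
= ~~(X | ~(Z & Z))
= X | ~(Z & Z)
= X | ~Z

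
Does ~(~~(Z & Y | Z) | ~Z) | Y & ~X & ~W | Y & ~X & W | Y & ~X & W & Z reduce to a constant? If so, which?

no

~(~~(Z & Y | Z) | ~Z) | Y & ~X & ~W | Y & ~X & W | Y & ~X & W & Z
= ~(~~(Z & Y | Z) | ~Z) | Y & ~X & ~W | Y & ~X & W   (absorption)
= ~(~~(Z & Y | Z) | ~Z) | Y & ~X   (distribution)
= ~(Z & Y | Z) & Z | Y & ~X   (De Morgan)
= ~Z & Z | Y & ~X   (absorption)
= Y & ~X   (complement / identity)
This depends on X, Y, so it is not a constant.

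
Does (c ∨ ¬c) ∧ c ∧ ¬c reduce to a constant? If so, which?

(c ∨ ¬c) ∧ c ∧ ¬c
= c ∧ ¬c   (complement / identity)
= False   (complement)

yes, False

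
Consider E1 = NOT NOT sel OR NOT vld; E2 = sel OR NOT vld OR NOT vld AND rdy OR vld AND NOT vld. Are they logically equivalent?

E1: NOT NOT sel OR NOT vld
    = sel OR NOT vld
E2: sel OR NOT vld OR NOT vld AND rdy OR vld AND NOT vld
    = sel OR NOT vld OR NOT vld AND rdy
    = sel OR NOT vld
Both reduce to sel OR NOT vld, so they are equivalent.

Yes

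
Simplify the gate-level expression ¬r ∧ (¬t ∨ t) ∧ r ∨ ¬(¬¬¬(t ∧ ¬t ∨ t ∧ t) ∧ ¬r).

¬r ∧ (¬t ∨ t) ∧ r ∨ ¬(¬¬¬(t ∧ ¬t ∨ t ∧ t) ∧ ¬r)
= ¬r ∧ (¬t ∨ t) ∧ r ∨ ¬¬(t ∧ ¬t ∨ t ∧ t) ∨ r
= ¬r ∧ r ∨ ¬¬(t ∧ ¬t ∨ t ∧ t) ∨ r
= ¬r ∧ r ∨ ¬¬t ∨ r
= ¬r ∧ r ∨ t ∨ r
= t ∨ r

t ∨ r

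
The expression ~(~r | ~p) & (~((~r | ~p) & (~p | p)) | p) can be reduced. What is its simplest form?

r & p

~(~r | ~p) & (~((~r | ~p) & (~p | p)) | p)
= ~(~r | ~p) & (~(~r | ~p) | p)
= ~(~r | ~p)
= r & p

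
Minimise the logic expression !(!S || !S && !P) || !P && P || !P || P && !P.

!(!S || !S && !P) || !P && P || !P || P && !P
= !!S || !P && P || !P || P && !P   [absorption]
= !!S || !P || P && !P   [complement / identity]
= !!S || !P   [complement / identity]
= S || !P   [double negation]

S || !P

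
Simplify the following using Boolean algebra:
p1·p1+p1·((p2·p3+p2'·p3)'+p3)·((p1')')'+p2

p1·p1+p1·((p2·p3+p2'·p3)'+p3)·((p1')')'+p2
= p1·p1+p1·(p3'+p3)·((p1')')'+p2   [distribution]
= p1·p1+p1·(p3'+p3)·p1'+p2   [double negation]
= p1·p1+p1·p1'+p2   [complement / identity]
= p1+p2   [distribution]

p1+p2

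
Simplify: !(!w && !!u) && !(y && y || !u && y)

(w || !u) && !y

!(!w && !!u) && !(y && y || !u && y)
= !(!w && !!u) && !(y && (y || !u))   [distribution]
= (w || !u) && !(y && (y || !u))   [De Morgan]
= (w || !u) && !y   [absorption]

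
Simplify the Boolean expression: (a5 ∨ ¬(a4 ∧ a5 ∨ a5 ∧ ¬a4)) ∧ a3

(a5 ∨ ¬(a4 ∧ a5 ∨ a5 ∧ ¬a4)) ∧ a3
= (a5 ∨ ¬a5) ∧ a3
= a3

a3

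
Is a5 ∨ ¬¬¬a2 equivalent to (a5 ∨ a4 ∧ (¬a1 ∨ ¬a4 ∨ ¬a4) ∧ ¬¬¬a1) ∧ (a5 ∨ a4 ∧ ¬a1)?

No

E1: a5 ∨ ¬¬¬a2
    = a5 ∨ ¬a2
E2: (a5 ∨ a4 ∧ (¬a1 ∨ ¬a4 ∨ ¬a4) ∧ ¬¬¬a1) ∧ (a5 ∨ a4 ∧ ¬a1)
    = (a5 ∨ a4 ∧ (¬a1 ∨ ¬a4) ∧ ¬¬¬a1) ∧ (a5 ∨ a4 ∧ ¬a1)
    = (a5 ∨ a4 ∧ (¬a1 ∨ ¬a4) ∧ ¬a1) ∧ (a5 ∨ a4 ∧ ¬a1)
    = (a5 ∨ a4 ∧ ¬a1) ∧ (a5 ∨ a4 ∧ ¬a1)
    = a5 ∨ a4 ∧ ¬a1
These differ: at a1=1, a2=0, a4=0, a5=0, E1 = 1 but E2 = 0.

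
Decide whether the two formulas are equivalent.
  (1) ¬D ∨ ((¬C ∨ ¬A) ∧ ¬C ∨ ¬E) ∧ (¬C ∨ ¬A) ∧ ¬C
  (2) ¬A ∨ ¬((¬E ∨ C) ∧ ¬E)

E1: ¬D ∨ ((¬C ∨ ¬A) ∧ ¬C ∨ ¬E) ∧ (¬C ∨ ¬A) ∧ ¬C
    = ¬D ∨ (¬C ∨ ¬A) ∧ ¬C
    = ¬D ∨ ¬C
E2: ¬A ∨ ¬((¬E ∨ C) ∧ ¬E)
    = ¬A ∨ ¬¬E
    = ¬A ∨ E
These differ: at A=1, C=1, D=0, E=0, E1 = 1 but E2 = 0.

No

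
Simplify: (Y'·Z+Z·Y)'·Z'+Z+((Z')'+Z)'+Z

1

(Y'·Z+Z·Y)'·Z'+Z+((Z')'+Z)'+Z
= (Y'·Z+Z·Y)'·Z'+Z+(Z+Z)'+Z   — double negation
= (Y'·Z+Z·Y)'·Z'+Z+Z'+Z   — idempotence
= Z'·Z'+Z+Z'+Z   — distribution
= Z'+Z+Z'+Z   — idempotence
= Z'+Z   — idempotence
= 1   — complement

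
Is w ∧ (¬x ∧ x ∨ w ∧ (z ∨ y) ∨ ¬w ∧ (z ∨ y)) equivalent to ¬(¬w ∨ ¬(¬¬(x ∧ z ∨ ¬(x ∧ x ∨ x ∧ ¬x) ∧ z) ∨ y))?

Yes

E1: w ∧ (¬x ∧ x ∨ w ∧ (z ∨ y) ∨ ¬w ∧ (z ∨ y))
    = w ∧ (w ∧ (z ∨ y) ∨ ¬w ∧ (z ∨ y))   — complement / identity
    = w ∧ (z ∨ y)   — distribution
E2: ¬(¬w ∨ ¬(¬¬(x ∧ z ∨ ¬(x ∧ x ∨ x ∧ ¬x) ∧ z) ∨ y))
    = ¬(¬w ∨ ¬(¬¬(x ∧ z ∨ ¬x ∧ z) ∨ y))   — distribution
    = ¬(¬w ∨ ¬(x ∧ z ∨ ¬x ∧ z ∨ y))   — double negation
    = ¬(¬w ∨ ¬(z ∨ y))   — distribution
    = w ∧ (z ∨ y)   — De Morgan
Both reduce to w ∧ (z ∨ y), so they are equivalent.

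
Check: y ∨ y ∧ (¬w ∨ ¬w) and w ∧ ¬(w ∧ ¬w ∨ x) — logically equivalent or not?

No

E1: y ∨ y ∧ (¬w ∨ ¬w)
    = y ∨ y ∧ ¬w   [idempotence]
    = y   [absorption]
E2: w ∧ ¬(w ∧ ¬w ∨ x)
    = w ∧ ¬x   [complement / identity]
These differ: at w=0, x=0, y=1, E1 = 1 but E2 = 0.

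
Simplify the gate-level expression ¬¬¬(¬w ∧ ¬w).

¬¬¬(¬w ∧ ¬w)
= ¬(¬w ∧ ¬w)   (double negation)
= w ∨ w   (De Morgan)
= w   (idempotence)

w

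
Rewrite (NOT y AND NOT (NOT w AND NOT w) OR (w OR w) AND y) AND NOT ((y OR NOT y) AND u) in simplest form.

w AND NOT u

(NOT y AND NOT (NOT w AND NOT w) OR (w OR w) AND y) AND NOT ((y OR NOT y) AND u)
= (NOT y AND (w OR w) OR (w OR w) AND y) AND NOT ((y OR NOT y) AND u)
= (w OR w) AND NOT ((y OR NOT y) AND u)
= (w OR w) AND NOT u
= w AND NOT u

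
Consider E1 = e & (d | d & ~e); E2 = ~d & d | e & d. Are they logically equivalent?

Yes

E1: e & (d | d & ~e)
    = e & d   — absorption
E2: ~d & d | e & d
    = e & d   — complement / identity
Both reduce to e & d, so they are equivalent.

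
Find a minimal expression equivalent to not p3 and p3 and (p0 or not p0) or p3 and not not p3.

not p3 and p3 and (p0 or not p0) or p3 and not not p3
= not p3 and p3 and (p0 or not p0) or p3 and p3   [double negation]
= not p3 and p3 or p3 and p3   [complement / identity]
= p3   [distribution]

p3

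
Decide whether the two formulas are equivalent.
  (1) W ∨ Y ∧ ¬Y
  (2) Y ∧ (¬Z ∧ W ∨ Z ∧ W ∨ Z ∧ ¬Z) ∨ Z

E1: W ∨ Y ∧ ¬Y
    = W   [complement / identity]
E2: Y ∧ (¬Z ∧ W ∨ Z ∧ W ∨ Z ∧ ¬Z) ∨ Z
    = Y ∧ (W ∨ Z ∧ ¬Z) ∨ Z   [distribution]
    = Y ∧ W ∨ Z   [complement / identity]
These differ: at W=0, Y=0, Z=1, E1 = 0 but E2 = 1.

No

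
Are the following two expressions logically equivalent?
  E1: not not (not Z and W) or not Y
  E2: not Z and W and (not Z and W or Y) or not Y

Yes

E1: not not (not Z and W) or not Y
    = not Z and W or not Y   [double negation]
E2: not Z and W and (not Z and W or Y) or not Y
    = not Z and W or not Y   [absorption]
Both reduce to not Z and W or not Y, so they are equivalent.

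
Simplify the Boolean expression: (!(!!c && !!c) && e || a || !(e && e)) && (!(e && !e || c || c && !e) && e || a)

(!(!!c && !!c) && e || a || !(e && e)) && (!(e && !e || c || c && !e) && e || a)
= (!!!c && e || a || !(e && e)) && (!(e && !e || c || c && !e) && e || a)   (idempotence)
= (!!!c && e || a || !e) && (!(e && !e || c || c && !e) && e || a)   (idempotence)
= (!!!c && e || a || !e) && (!(e && !e || c) && e || a)   (absorption)
= (!!!c && e || a || !e) && (!c && e || a)   (complement / identity)
= (!c && e || a || !e) && (!c && e || a)   (double negation)
= !c && e || a   (absorption)

!c && e || a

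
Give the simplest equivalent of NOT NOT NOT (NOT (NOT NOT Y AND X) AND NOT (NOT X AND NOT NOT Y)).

Y

NOT NOT NOT (NOT (NOT NOT Y AND X) AND NOT (NOT X AND NOT NOT Y))
= NOT NOT (NOT NOT Y AND X OR NOT X AND NOT NOT Y)   (De Morgan)
= NOT NOT NOT NOT Y   (distribution)
= NOT NOT Y   (double negation)
= Y   (double negation)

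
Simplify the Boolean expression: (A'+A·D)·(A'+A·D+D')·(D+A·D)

(A'+A·D)·(A'+A·D+D')·(D+A·D)
= (A'+A·D)·(D+A·D)   [absorption]
= A'·D+A·D   [distribution]
= D   [distribution]

D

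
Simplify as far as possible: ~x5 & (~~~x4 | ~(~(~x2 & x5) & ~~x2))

~x5 & (~x4 | ~x2)

~x5 & (~~~x4 | ~(~(~x2 & x5) & ~~x2))
= ~x5 & (~x4 | ~(~(~x2 & x5) & ~~x2))   (double negation)
= ~x5 & (~x4 | ~x2 & x5 | ~x2)   (De Morgan)
= ~x5 & (~x4 | ~x2)   (absorption)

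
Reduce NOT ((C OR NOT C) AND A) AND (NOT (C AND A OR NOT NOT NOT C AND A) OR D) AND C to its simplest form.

NOT ((C OR NOT C) AND A) AND (NOT (C AND A OR NOT NOT NOT C AND A) OR D) AND C
= NOT ((C OR NOT C) AND A) AND (NOT (C AND A OR NOT C AND A) OR D) AND C   [double negation]
= NOT ((C OR NOT C) AND A) AND (NOT A OR D) AND C   [distribution]
= NOT A AND (NOT A OR D) AND C   [complement / identity]
= NOT A AND C   [absorption]

NOT A AND C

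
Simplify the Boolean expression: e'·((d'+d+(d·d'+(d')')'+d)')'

e'

e'·((d'+d+(d·d'+(d')')'+d)')'
= e'·((d'+d+((d')')'+d)')'   (complement / identity)
= e'·((d'+d+d'+d)')'   (double negation)
= e'·((d'+d)')'   (idempotence)
= e'·(d'+d)   (double negation)
= e'   (complement / identity)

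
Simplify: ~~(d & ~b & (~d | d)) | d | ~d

1

~~(d & ~b & (~d | d)) | d | ~d
= ~~(d & ~b) | d | ~d   (complement / identity)
= d & ~b | d | ~d   (double negation)
= d | ~d   (absorption)
= 1   (complement)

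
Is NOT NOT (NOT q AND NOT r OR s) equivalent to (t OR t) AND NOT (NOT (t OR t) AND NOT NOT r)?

E1: NOT NOT (NOT q AND NOT r OR s)
    = NOT q AND NOT r OR s   [double negation]
E2: (t OR t) AND NOT (NOT (t OR t) AND NOT NOT r)
    = (t OR t) AND (t OR t OR NOT r)   [De Morgan]
    = t OR t   [absorption]
    = t   [idempotence]
These differ: at q=0, r=0, s=1, t=0, E1 = 1 but E2 = 0.

No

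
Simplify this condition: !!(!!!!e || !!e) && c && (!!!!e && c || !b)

e && c

!!(!!!!e || !!e) && c && (!!!!e && c || !b)
= !!(!!e || !!e) && c && (!!!!e && c || !b)   [double negation]
= !!!!e && c && (!!!!e && c || !b)   [idempotence]
= !!!!e && c   [absorption]
= !!e && c   [double negation]
= e && c   [double negation]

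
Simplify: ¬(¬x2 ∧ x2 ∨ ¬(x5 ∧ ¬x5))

¬(¬x2 ∧ x2 ∨ ¬(x5 ∧ ¬x5))
= ¬¬(x5 ∧ ¬x5)
= x5 ∧ ¬x5
= False

False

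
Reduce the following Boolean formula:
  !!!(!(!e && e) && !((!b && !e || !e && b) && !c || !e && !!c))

!e

!!!(!(!e && e) && !((!b && !e || !e && b) && !c || !e && !!c))
= !!!(!(!e && e) && !(!e && !c || !e && !!c))   [distribution]
= !!!(!(!e && e) && !(!e && !c || !e && c))   [double negation]
= !!(!e && e || !e && !c || !e && c)   [De Morgan]
= !!(!e && !c || !e && c)   [complement / identity]
= !!!e   [distribution]
= !e   [double negation]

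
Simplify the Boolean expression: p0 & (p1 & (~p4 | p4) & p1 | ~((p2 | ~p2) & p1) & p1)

p0 & (p1 & (~p4 | p4) & p1 | ~((p2 | ~p2) & p1) & p1)
= p0 & (p1 & p1 | ~((p2 | ~p2) & p1) & p1)
= p0 & (p1 & p1 | ~p1 & p1)
= p0 & p1

p0 & p1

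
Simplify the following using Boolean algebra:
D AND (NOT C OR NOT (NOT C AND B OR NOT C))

D

D AND (NOT C OR NOT (NOT C AND B OR NOT C))
= D AND (NOT C OR NOT NOT C)
= D AND (NOT C OR C)
= D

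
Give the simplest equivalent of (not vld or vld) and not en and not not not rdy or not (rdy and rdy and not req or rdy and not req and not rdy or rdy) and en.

not rdy

(not vld or vld) and not en and not not not rdy or not (rdy and rdy and not req or rdy and not req and not rdy or rdy) and en
= (not vld or vld) and not en and not not not rdy or not (rdy and not req or rdy) and en
= (not vld or vld) and not en and not not not rdy or not rdy and en
= not en and not not not rdy or not rdy and en
= not en and not rdy or not rdy and en
= not rdy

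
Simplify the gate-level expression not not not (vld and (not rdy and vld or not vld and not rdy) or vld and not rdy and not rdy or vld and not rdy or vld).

not vld

not not not (vld and (not rdy and vld or not vld and not rdy) or vld and not rdy and not rdy or vld and not rdy or vld)
= not not not (vld and not rdy or vld and not rdy and not rdy or vld and not rdy or vld)   — distribution
= not not not (vld and not rdy or vld and not rdy or vld)   — absorption
= not not not (vld and not rdy or vld)   — idempotence
= not (vld and not rdy or vld)   — double negation
= not vld   — absorption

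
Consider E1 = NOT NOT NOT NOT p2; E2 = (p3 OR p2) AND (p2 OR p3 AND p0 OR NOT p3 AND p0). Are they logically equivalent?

E1: NOT NOT NOT NOT p2
    = NOT NOT p2   — double negation
    = p2   — double negation
E2: (p3 OR p2) AND (p2 OR p3 AND p0 OR NOT p3 AND p0)
    = (p3 OR p2) AND (p2 OR p0)   — distribution
    = p3 AND p0 OR p2   — distribution
These differ: at p0=1, p2=0, p3=1, E1 = 0 but E2 = 1.

No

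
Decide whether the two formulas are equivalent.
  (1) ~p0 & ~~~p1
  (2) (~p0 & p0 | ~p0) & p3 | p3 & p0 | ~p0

No

E1: ~p0 & ~~~p1
    = ~p0 & ~p1   — double negation
E2: (~p0 & p0 | ~p0) & p3 | p3 & p0 | ~p0
    = ~p0 & p3 | p3 & p0 | ~p0   — complement / identity
    = p3 | ~p0   — distribution
These differ: at p0=0, p1=1, p3=1, E1 = 0 but E2 = 1.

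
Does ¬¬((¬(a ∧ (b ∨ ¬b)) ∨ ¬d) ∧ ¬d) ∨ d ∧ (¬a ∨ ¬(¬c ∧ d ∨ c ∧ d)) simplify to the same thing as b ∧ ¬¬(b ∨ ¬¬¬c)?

No

E1: ¬¬((¬(a ∧ (b ∨ ¬b)) ∨ ¬d) ∧ ¬d) ∨ d ∧ (¬a ∨ ¬(¬c ∧ d ∨ c ∧ d))
    = ¬¬((¬a ∨ ¬d) ∧ ¬d) ∨ d ∧ (¬a ∨ ¬(¬c ∧ d ∨ c ∧ d))   [complement / identity]
    = (¬a ∨ ¬d) ∧ ¬d ∨ d ∧ (¬a ∨ ¬(¬c ∧ d ∨ c ∧ d))   [double negation]
    = (¬a ∨ ¬d) ∧ ¬d ∨ d ∧ (¬a ∨ ¬d)   [distribution]
    = ¬a ∨ ¬d   [distribution]
E2: b ∧ ¬¬(b ∨ ¬¬¬c)
    = b ∧ ¬¬(b ∨ ¬c)   [double negation]
    = b ∧ (b ∨ ¬c)   [double negation]
    = b   [absorption]
These differ: at a=0, b=0, c=1, d=0, E1 = 1 but E2 = 0.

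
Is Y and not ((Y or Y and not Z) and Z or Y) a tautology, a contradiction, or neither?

Y and not ((Y or Y and not Z) and Z or Y)
= Y and not (Y and Z or Y)   — absorption
= Y and not Y   — absorption
= False   — complement

contradiction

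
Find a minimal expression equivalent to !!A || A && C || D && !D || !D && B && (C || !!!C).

A || !D && B

!!A || A && C || D && !D || !D && B && (C || !!!C)
= !!A || A && C || !D && B && (C || !!!C)
= !!A || A && C || !D && B && (C || !C)
= A || A && C || !D && B && (C || !C)
= A || !D && B && (C || !C)
= A || !D && B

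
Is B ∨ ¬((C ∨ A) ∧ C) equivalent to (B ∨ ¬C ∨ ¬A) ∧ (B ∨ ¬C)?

Yes

E1: B ∨ ¬((C ∨ A) ∧ C)
    = B ∨ ¬C
E2: (B ∨ ¬C ∨ ¬A) ∧ (B ∨ ¬C)
    = B ∨ (¬C ∨ ¬A) ∧ ¬C
    = B ∨ ¬C
Both reduce to B ∨ ¬C, so they are equivalent.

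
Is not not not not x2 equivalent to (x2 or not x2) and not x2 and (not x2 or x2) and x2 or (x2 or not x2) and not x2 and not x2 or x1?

No

E1: not not not not x2
    = not not x2   — double negation
    = x2   — double negation
E2: (x2 or not x2) and not x2 and (not x2 or x2) and x2 or (x2 or not x2) and not x2 and not x2 or x1
    = (x2 or not x2) and not x2 and x2 or (x2 or not x2) and not x2 and not x2 or x1   — complement / identity
    = (x2 or not x2) and not x2 or x1   — distribution
    = not x2 or x1   — complement / identity
These differ: at x1=0, x2=0, E1 = 0 but E2 = 1.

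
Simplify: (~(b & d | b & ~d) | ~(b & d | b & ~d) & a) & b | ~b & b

(~(b & d | b & ~d) | ~(b & d | b & ~d) & a) & b | ~b & b
= ~(b & d | b & ~d) & b | ~b & b   — absorption
= ~b & b | ~b & b   — distribution
= ~b & b   — idempotence
= 0   — complement

0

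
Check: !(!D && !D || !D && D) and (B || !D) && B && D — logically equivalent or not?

E1: !(!D && !D || !D && D)
    = !(!D || !D && D)   [idempotence]
    = !!D   [complement / identity]
    = D   [double negation]
E2: (B || !D) && B && D
    = B && D   [absorption]
These differ: at B=0, D=1, E1 = 1 but E2 = 0.

No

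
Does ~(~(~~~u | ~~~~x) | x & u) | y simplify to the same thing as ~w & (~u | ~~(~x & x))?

E1: ~(~(~~~u | ~~~~x) | x & u) | y
    = ~(~(~~~u | ~~x) | x & u) | y   [double negation]
    = ~(~~u & ~x | x & u) | y   [De Morgan]
    = ~(u & ~x | x & u) | y   [double negation]
    = ~u | y   [distribution]
E2: ~w & (~u | ~~(~x & x))
    = ~w & (~u | ~x & x)   [double negation]
    = ~w & ~u   [complement / identity]
These differ: at u=0, w=1, x=0, y=1, E1 = 1 but E2 = 0.

No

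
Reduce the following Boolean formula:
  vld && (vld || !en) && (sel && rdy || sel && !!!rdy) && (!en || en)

vld && (vld || !en) && (sel && rdy || sel && !!!rdy) && (!en || en)
= vld && (vld || !en) && (sel && rdy || sel && !rdy) && (!en || en)   (double negation)
= vld && (vld || !en) && sel && (!en || en)   (distribution)
= vld && (vld || !en) && sel   (complement / identity)
= vld && sel   (absorption)

vld && sel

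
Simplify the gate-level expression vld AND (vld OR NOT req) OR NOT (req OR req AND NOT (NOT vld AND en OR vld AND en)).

vld AND (vld OR NOT req) OR NOT (req OR req AND NOT (NOT vld AND en OR vld AND en))
= vld OR NOT (req OR req AND NOT (NOT vld AND en OR vld AND en))   — absorption
= vld OR NOT (req OR req AND NOT en)   — distribution
= vld OR NOT req   — absorption

vld OR NOT req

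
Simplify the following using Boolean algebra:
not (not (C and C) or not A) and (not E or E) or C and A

C and A

not (not (C and C) or not A) and (not E or E) or C and A
= C and C and A and (not E or E) or C and A
= C and C and A or C and A
= C and A or C and A
= C and A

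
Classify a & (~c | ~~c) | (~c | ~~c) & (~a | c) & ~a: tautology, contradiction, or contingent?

a & (~c | ~~c) | (~c | ~~c) & (~a | c) & ~a
= a & (~c | ~~c) | (~c | ~~c) & ~a   — absorption
= ~c | ~~c   — distribution
= ~c | c   — double negation
= 1   — complement

tautology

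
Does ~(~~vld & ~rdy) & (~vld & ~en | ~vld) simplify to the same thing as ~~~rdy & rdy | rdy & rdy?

No

E1: ~(~~vld & ~rdy) & (~vld & ~en | ~vld)
    = ~(~~vld & ~rdy) & ~vld   [absorption]
    = (~vld | rdy) & ~vld   [De Morgan]
    = ~vld   [absorption]
E2: ~~~rdy & rdy | rdy & rdy
    = ~rdy & rdy | rdy & rdy   [double negation]
    = rdy   [distribution]
These differ: at en=0, rdy=0, vld=0, E1 = 1 but E2 = 0.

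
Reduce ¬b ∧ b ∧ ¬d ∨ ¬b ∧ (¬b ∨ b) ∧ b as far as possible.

False

¬b ∧ b ∧ ¬d ∨ ¬b ∧ (¬b ∨ b) ∧ b
= ¬b ∧ b ∧ ¬d ∨ ¬b ∧ b   (complement / identity)
= ¬b ∧ b   (absorption)
= False   (complement)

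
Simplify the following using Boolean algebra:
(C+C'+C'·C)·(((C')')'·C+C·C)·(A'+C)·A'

(C+C'+C'·C)·(((C')')'·C+C·C)·(A'+C)·A'
= (C+C')·(((C')')'·C+C·C)·(A'+C)·A'   — complement / identity
= (C+C')·(((C')')'·C+C·C)·A'   — absorption
= (C+C')·(C'·C+C·C)·A'   — double negation
= (C+C')·C·A'   — distribution
= C·A'   — complement / identity

C·A'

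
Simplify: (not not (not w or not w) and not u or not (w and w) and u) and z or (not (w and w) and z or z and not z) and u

(not not (not w or not w) and not u or not (w and w) and u) and z or (not (w and w) and z or z and not z) and u
= (not not (not w or not w) and not u or not (w and w) and u) and z or not (w and w) and z and u   — complement / identity
= (not (w and w) and not u or not (w and w) and u) and z or not (w and w) and z and u   — De Morgan
= not (w and w) and z or not (w and w) and z and u   — distribution
= not (w and w) and z   — absorption
= not w and z   — idempotence

not w and z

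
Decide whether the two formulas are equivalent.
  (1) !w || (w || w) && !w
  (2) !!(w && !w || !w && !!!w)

Yes

E1: !w || (w || w) && !w
    = !w || w && !w   [idempotence]
    = !w   [complement / identity]
E2: !!(w && !w || !w && !!!w)
    = !!(w && !w || !w && !w)   [double negation]
    = !!!w   [distribution]
    = !w   [double negation]
Both reduce to !w, so they are equivalent.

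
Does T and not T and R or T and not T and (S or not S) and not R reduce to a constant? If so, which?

yes, False

T and not T and R or T and not T and (S or not S) and not R
= T and not T and R or T and not T and not R
= T and not T
= False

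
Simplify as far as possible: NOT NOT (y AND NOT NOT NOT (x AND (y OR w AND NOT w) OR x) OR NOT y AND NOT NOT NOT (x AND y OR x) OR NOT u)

NOT x OR NOT u

NOT NOT (y AND NOT NOT NOT (x AND (y OR w AND NOT w) OR x) OR NOT y AND NOT NOT NOT (x AND y OR x) OR NOT u)
= NOT NOT (y AND NOT NOT NOT (x AND y OR x) OR NOT y AND NOT NOT NOT (x AND y OR x) OR NOT u)   [complement / identity]
= NOT NOT (NOT NOT NOT (x AND y OR x) OR NOT u)   [distribution]
= NOT NOT (NOT (x AND y OR x) OR NOT u)   [double negation]
= NOT NOT (NOT x OR NOT u)   [absorption]
= NOT x OR NOT u   [double negation]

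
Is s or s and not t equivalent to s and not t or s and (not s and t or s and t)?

E1: s or s and not t
    = s   — absorption
E2: s and not t or s and (not s and t or s and t)
    = s and not t or s and t   — distribution
    = s   — distribution
Both reduce to s, so they are equivalent.

Yes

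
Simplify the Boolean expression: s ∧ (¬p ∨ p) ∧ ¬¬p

s ∧ (¬p ∨ p) ∧ ¬¬p
= s ∧ (¬p ∨ p) ∧ p   — double negation
= s ∧ p   — complement / identity

s ∧ p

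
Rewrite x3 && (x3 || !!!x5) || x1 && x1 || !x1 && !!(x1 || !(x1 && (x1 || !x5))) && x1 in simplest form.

x3 || x1

x3 && (x3 || !!!x5) || x1 && x1 || !x1 && !!(x1 || !(x1 && (x1 || !x5))) && x1
= x3 && (x3 || !!!x5) || x1 && x1 || !x1 && !!(x1 || !x1) && x1   — absorption
= x3 && (x3 || !x5) || x1 && x1 || !x1 && !!(x1 || !x1) && x1   — double negation
= x3 && (x3 || !x5) || x1 && x1 || !x1 && (x1 || !x1) && x1   — double negation
= x3 || x1 && x1 || !x1 && (x1 || !x1) && x1   — absorption
= x3 || x1 && x1 || !x1 && x1   — complement / identity
= x3 || x1   — distribution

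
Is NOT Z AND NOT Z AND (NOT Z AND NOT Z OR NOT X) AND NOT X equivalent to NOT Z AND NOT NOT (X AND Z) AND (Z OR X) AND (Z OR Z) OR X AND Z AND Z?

E1: NOT Z AND NOT Z AND (NOT Z AND NOT Z OR NOT X) AND NOT X
    = NOT Z AND NOT Z AND NOT X
    = NOT Z AND NOT X
E2: NOT Z AND NOT NOT (X AND Z) AND (Z OR X) AND (Z OR Z) OR X AND Z AND Z
    = NOT Z AND NOT NOT (X AND Z) AND (X AND Z OR Z) OR X AND Z AND Z
    = NOT Z AND X AND Z AND (X AND Z OR Z) OR X AND Z AND Z
    = NOT Z AND X AND Z OR X AND Z AND Z
    = X AND Z
These differ: at X=0, Z=0, E1 = 1 but E2 = 0.

No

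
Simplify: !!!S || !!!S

!!!S || !!!S
= !!!S   — idempotence
= !S   — double negation

!S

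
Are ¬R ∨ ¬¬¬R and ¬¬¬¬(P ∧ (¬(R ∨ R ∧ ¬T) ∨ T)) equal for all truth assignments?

No

E1: ¬R ∨ ¬¬¬R
    = ¬R ∨ ¬R   (double negation)
    = ¬R   (idempotence)
E2: ¬¬¬¬(P ∧ (¬(R ∨ R ∧ ¬T) ∨ T))
    = ¬¬¬¬(P ∧ (¬R ∨ T))   (absorption)
    = ¬¬(P ∧ (¬R ∨ T))   (double negation)
    = P ∧ (¬R ∨ T)   (double negation)
These differ: at P=0, R=0, T=0, E1 = 1 but E2 = 0.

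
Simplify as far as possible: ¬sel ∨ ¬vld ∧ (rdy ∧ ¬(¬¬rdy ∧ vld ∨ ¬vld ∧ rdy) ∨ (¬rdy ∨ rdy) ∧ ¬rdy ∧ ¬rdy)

¬sel ∨ ¬vld ∧ (rdy ∧ ¬(¬¬rdy ∧ vld ∨ ¬vld ∧ rdy) ∨ (¬rdy ∨ rdy) ∧ ¬rdy ∧ ¬rdy)
= ¬sel ∨ ¬vld ∧ (rdy ∧ ¬(rdy ∧ vld ∨ ¬vld ∧ rdy) ∨ (¬rdy ∨ rdy) ∧ ¬rdy ∧ ¬rdy)   (double negation)
= ¬sel ∨ ¬vld ∧ (rdy ∧ ¬rdy ∨ (¬rdy ∨ rdy) ∧ ¬rdy ∧ ¬rdy)   (distribution)
= ¬sel ∨ ¬vld ∧ (rdy ∧ ¬rdy ∨ ¬rdy ∧ ¬rdy)   (complement / identity)
= ¬sel ∨ ¬vld ∧ ¬rdy   (distribution)

¬sel ∨ ¬vld ∧ ¬rdy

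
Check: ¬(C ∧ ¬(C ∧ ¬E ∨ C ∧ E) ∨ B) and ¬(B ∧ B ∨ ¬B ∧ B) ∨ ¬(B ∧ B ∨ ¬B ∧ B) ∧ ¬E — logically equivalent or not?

E1: ¬(C ∧ ¬(C ∧ ¬E ∨ C ∧ E) ∨ B)
    = ¬(C ∧ ¬C ∨ B)   (distribution)
    = ¬B   (complement / identity)
E2: ¬(B ∧ B ∨ ¬B ∧ B) ∨ ¬(B ∧ B ∨ ¬B ∧ B) ∧ ¬E
    = ¬(B ∧ B ∨ ¬B ∧ B)   (absorption)
    = ¬B   (distribution)
Both reduce to ¬B, so they are equivalent.

Yes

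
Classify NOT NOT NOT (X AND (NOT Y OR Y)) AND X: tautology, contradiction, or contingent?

contradiction

NOT NOT NOT (X AND (NOT Y OR Y)) AND X
= NOT NOT NOT X AND X   [complement / identity]
= NOT X AND X   [double negation]
= FALSE   [complement]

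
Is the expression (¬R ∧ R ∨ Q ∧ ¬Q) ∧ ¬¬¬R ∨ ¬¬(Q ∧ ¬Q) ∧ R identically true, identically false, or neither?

identically false

(¬R ∧ R ∨ Q ∧ ¬Q) ∧ ¬¬¬R ∨ ¬¬(Q ∧ ¬Q) ∧ R
= (¬R ∧ R ∨ Q ∧ ¬Q) ∧ ¬R ∨ ¬¬(Q ∧ ¬Q) ∧ R   (double negation)
= Q ∧ ¬Q ∧ ¬R ∨ ¬¬(Q ∧ ¬Q) ∧ R   (complement / identity)
= Q ∧ ¬Q ∧ ¬R ∨ Q ∧ ¬Q ∧ R   (double negation)
= Q ∧ ¬Q   (distribution)
= False   (complement)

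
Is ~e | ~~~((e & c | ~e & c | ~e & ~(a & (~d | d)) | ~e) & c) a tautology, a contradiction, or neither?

neither

~e | ~~~((e & c | ~e & c | ~e & ~(a & (~d | d)) | ~e) & c)
= ~e | ~~~((c | ~e & ~(a & (~d | d)) | ~e) & c)   — distribution
= ~e | ~~~((c | ~e & ~a | ~e) & c)   — complement / identity
= ~e | ~~~((c | ~e) & c)   — absorption
= ~e | ~((c | ~e) & c)   — double negation
= ~e | ~c   — absorption
This depends on c, e, so it is not a constant.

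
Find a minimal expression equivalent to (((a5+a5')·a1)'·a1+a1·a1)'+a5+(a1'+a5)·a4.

a1'+a5

(((a5+a5')·a1)'·a1+a1·a1)'+a5+(a1'+a5)·a4
= (a1'·a1+a1·a1)'+a5+(a1'+a5)·a4   [complement / identity]
= a1'+a5+(a1'+a5)·a4   [distribution]
= a1'+a5   [absorption]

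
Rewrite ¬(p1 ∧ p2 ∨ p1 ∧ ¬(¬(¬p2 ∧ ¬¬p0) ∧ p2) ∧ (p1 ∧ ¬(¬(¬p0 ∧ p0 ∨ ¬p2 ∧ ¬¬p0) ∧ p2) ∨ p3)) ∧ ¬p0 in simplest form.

¬p1 ∧ ¬p0

¬(p1 ∧ p2 ∨ p1 ∧ ¬(¬(¬p2 ∧ ¬¬p0) ∧ p2) ∧ (p1 ∧ ¬(¬(¬p0 ∧ p0 ∨ ¬p2 ∧ ¬¬p0) ∧ p2) ∨ p3)) ∧ ¬p0
= ¬(p1 ∧ p2 ∨ p1 ∧ ¬(¬(¬p2 ∧ ¬¬p0) ∧ p2) ∧ (p1 ∧ ¬(¬(¬p2 ∧ ¬¬p0) ∧ p2) ∨ p3)) ∧ ¬p0   [complement / identity]
= ¬(p1 ∧ p2 ∨ p1 ∧ ¬(¬(¬p2 ∧ ¬¬p0) ∧ p2)) ∧ ¬p0   [absorption]
= ¬(p1 ∧ p2 ∨ p1 ∧ ¬((p2 ∨ ¬p0) ∧ p2)) ∧ ¬p0   [De Morgan]
= ¬(p1 ∧ p2 ∨ p1 ∧ ¬p2) ∧ ¬p0   [absorption]
= ¬p1 ∧ ¬p0   [distribution]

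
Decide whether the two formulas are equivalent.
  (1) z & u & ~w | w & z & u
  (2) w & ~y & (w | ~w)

No

E1: z & u & ~w | w & z & u
    = z & u   — distribution
E2: w & ~y & (w | ~w)
    = w & ~y   — complement / identity
These differ: at u=1, w=1, y=0, z=0, E1 = 0 but E2 = 1.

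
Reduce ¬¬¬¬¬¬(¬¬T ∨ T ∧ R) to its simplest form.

¬¬¬¬¬¬(¬¬T ∨ T ∧ R)
= ¬¬¬¬(¬¬T ∨ T ∧ R)   [double negation]
= ¬¬¬¬(T ∨ T ∧ R)   [double negation]
= ¬¬¬¬T   [absorption]
= ¬¬T   [double negation]
= T   [double negation]

T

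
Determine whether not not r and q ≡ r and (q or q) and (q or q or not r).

E1: not not r and q
    = r and q   [double negation]
E2: r and (q or q) and (q or q or not r)
    = r and (q or q)   [absorption]
    = r and q   [idempotence]
Both reduce to r and q, so they are equivalent.

Yes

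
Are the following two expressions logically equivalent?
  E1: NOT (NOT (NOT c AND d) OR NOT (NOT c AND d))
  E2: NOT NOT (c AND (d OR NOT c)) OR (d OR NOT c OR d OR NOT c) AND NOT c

No

E1: NOT (NOT (NOT c AND d) OR NOT (NOT c AND d))
    = NOT NOT (NOT c AND d)   [idempotence]
    = NOT c AND d   [double negation]
E2: NOT NOT (c AND (d OR NOT c)) OR (d OR NOT c OR d OR NOT c) AND NOT c
    = c AND (d OR NOT c) OR (d OR NOT c OR d OR NOT c) AND NOT c   [double negation]
    = c AND (d OR NOT c) OR (d OR NOT c) AND NOT c   [idempotence]
    = d OR NOT c   [distribution]
These differ: at c=0, d=0, E1 = 0 but E2 = 1.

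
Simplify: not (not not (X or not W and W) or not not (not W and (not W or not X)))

not (not not (X or not W and W) or not not (not W and (not W or not X)))
= not (not not X or not not (not W and (not W or not X)))
= not (not not X or not not not W)
= not X and not not W
= not X and W

not X and W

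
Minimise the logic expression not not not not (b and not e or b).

not not not not (b and not e or b)
= not not (b and not e or b)
= b and not e or b
= b

b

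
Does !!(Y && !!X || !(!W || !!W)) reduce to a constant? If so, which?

!!(Y && !!X || !(!W || !!W))
= !!(Y && X || !(!W || !!W))   (double negation)
= Y && X || !(!W || !!W)   (double negation)
= Y && X || W && !W   (De Morgan)
= Y && X   (complement / identity)
This depends on X, Y, so it is not a constant.

no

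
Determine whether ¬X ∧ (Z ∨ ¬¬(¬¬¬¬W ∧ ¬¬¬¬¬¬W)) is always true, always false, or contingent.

¬X ∧ (Z ∨ ¬¬(¬¬¬¬W ∧ ¬¬¬¬¬¬W))
= ¬X ∧ (Z ∨ ¬¬(¬¬¬¬W ∧ ¬¬¬¬W))
= ¬X ∧ (Z ∨ ¬¬¬¬¬¬W)
= ¬X ∧ (Z ∨ ¬¬¬¬W)
= ¬X ∧ (Z ∨ ¬¬W)
= ¬X ∧ (Z ∨ W)
This depends on W, X, Z, so it is not a constant.

contingent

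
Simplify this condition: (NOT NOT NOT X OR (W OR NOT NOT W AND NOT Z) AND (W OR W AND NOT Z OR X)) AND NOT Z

(NOT X OR W) AND NOT Z

(NOT NOT NOT X OR (W OR NOT NOT W AND NOT Z) AND (W OR W AND NOT Z OR X)) AND NOT Z
= (NOT NOT NOT X OR (W OR W AND NOT Z) AND (W OR W AND NOT Z OR X)) AND NOT Z
= (NOT NOT NOT X OR W OR W AND NOT Z) AND NOT Z
= (NOT X OR W OR W AND NOT Z) AND NOT Z
= (NOT X OR W) AND NOT Z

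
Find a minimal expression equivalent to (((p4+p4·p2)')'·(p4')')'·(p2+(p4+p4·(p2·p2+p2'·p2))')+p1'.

(((p4+p4·p2)')'·(p4')')'·(p2+(p4+p4·(p2·p2+p2'·p2))')+p1'
= (((p4+p4·p2)')'·(p4')')'·(p2+(p4+p4·p2)')+p1'   (distribution)
= ((p4+p4·p2)'+p4')·(p2+(p4+p4·p2)')+p1'   (De Morgan)
= p4'·p2+(p4+p4·p2)'+p1'   (distribution)
= p4'·p2+p4'+p1'   (absorption)
= p4'+p1'   (absorption)

p4'+p1'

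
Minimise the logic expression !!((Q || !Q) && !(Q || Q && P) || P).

!Q || P

!!((Q || !Q) && !(Q || Q && P) || P)
= (Q || !Q) && !(Q || Q && P) || P   [double negation]
= !(Q || Q && P) || P   [complement / identity]
= !Q || P   [absorption]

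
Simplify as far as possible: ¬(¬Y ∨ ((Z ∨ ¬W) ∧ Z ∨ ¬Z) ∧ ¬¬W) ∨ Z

¬(¬Y ∨ ((Z ∨ ¬W) ∧ Z ∨ ¬Z) ∧ ¬¬W) ∨ Z
= ¬(¬Y ∨ (Z ∨ ¬Z) ∧ ¬¬W) ∨ Z   (absorption)
= ¬(¬Y ∨ ¬¬W) ∨ Z   (complement / identity)
= Y ∧ ¬W ∨ Z   (De Morgan)

Y ∧ ¬W ∨ Z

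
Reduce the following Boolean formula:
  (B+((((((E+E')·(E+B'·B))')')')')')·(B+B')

B+E'

(B+((((((E+E')·(E+B'·B))')')')')')·(B+B')
= B+((((((E+E')·(E+B'·B))')')')')'   — complement / identity
= B+(((((E+B'·B)')')')')'   — complement / identity
= B+(((E+B'·B)')')'   — double negation
= B+(E+B'·B)'   — double negation
= B+E'   — complement / identity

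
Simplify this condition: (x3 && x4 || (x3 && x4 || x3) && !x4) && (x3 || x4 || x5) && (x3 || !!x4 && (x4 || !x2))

(x3 && x4 || (x3 && x4 || x3) && !x4) && (x3 || x4 || x5) && (x3 || !!x4 && (x4 || !x2))
= (x3 && x4 || (x3 && x4 || x3) && !x4) && (x3 || x4 || x5) && (x3 || x4 && (x4 || !x2))   [double negation]
= (x3 && x4 || x3 && !x4) && (x3 || x4 || x5) && (x3 || x4 && (x4 || !x2))   [absorption]
= x3 && (x3 || x4 || x5) && (x3 || x4 && (x4 || !x2))   [distribution]
= x3 && (x3 || x4 || x5) && (x3 || x4)   [absorption]
= x3 && (x3 || x4)   [absorption]
= x3   [absorption]

x3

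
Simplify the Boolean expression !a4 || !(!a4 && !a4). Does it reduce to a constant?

true

!a4 || !(!a4 && !a4)
= !a4 || a4 || a4
= !a4 || a4
= true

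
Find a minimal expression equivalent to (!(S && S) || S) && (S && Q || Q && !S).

Q

(!(S && S) || S) && (S && Q || Q && !S)
= (!(S && S) || S) && Q   — distribution
= (!S || S) && Q   — idempotence
= Q   — complement / identity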